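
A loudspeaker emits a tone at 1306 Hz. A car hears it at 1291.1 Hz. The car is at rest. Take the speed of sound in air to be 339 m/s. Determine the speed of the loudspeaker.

3.9 m/s

f' < f, so the loudspeaker is receding.
f' = f · v/(v + v_s) ⇒ v_s = v · |1 − f/f'|.
v_s = 339 × |1 − 1306/1291.1| = 339 × 0.01154 ≈ 3.9 m/s.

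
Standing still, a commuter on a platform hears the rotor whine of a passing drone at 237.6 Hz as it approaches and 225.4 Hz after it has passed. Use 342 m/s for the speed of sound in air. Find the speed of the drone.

f₁/f₂ = (v + v_s)/(v − v_s), so v_s = v · (f₁ − f₂)/(f₁ + f₂).
v_s = 342 × (237.6 − 225.4)/(237.6 + 225.4) = 342 × 12.2/463.0 ≈ 9.0 m/s.

9.0 m/s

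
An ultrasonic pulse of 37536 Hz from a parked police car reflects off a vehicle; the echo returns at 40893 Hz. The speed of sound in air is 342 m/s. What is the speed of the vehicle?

14.6 m/s

Double Doppler shift off a moving reflector: f₂ = f₀ · (v + u)/(v − u) (u > 0 toward emitter).
Rearranging, u = v · (f₂ − f₀)/(f₂ + f₀) = 342 × 3357/78429 ≈ 14.6 m/s.
So the vehicle is moving at 14.6 m/s toward the emitter.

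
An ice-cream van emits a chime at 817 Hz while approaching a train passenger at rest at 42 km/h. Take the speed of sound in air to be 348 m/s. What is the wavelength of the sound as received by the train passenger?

41.2 cm

42 km/h = 11.67 m/s.
With the source moving toward a stationary observer, f' = f · v/(v − v_s).
f' = 817 × 348/(348 − 11.67) ≈ 845 Hz.
λ' = v/f' = 348/845.34 ≈ 41.2 cm.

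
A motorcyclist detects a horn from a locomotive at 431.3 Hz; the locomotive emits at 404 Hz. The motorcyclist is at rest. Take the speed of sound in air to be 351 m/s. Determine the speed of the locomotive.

22.2 m/s

f' > f, so the locomotive is approaching.
f' = f · v/(v − v_s) ⇒ v_s = v · |1 − f/f'|.
v_s = 351 × |1 − 404/431.3| = 351 × 0.0633 ≈ 22.2 m/s.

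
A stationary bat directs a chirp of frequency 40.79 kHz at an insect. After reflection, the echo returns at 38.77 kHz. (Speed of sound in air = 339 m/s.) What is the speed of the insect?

8.6 m/s

Double Doppler shift off a moving reflector: f₂ = f₀ · (v + u)/(v − u) (u > 0 toward emitter).
Rearranging, u = v · (f₂ − f₀)/(f₂ + f₀) = 339 × -2.02/79.56 ≈ -8.6 m/s.
So the insect is moving at 8.6 m/s away from the emitter.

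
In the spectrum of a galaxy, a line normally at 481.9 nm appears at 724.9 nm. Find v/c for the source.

0.387

λ'/λ₀ = 1.5043 > 1 (redshift), so the source is receding.
λ'/λ₀ = √((1 + β)/(1 − β)) for a receding source ⇒ β = (r² − 1)/(r² + 1) with r = λ'/λ₀.
β = (2.2628 − 1)/(2.2628 + 1) ≈ 0.387.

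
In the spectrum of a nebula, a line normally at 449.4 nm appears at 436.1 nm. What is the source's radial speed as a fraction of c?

0.030

λ'/λ₀ = 0.9704 < 1 (blueshift), so the source is approaching.
λ'/λ₀ = √((1 − β)/(1 + β)) for an approaching source ⇒ β = (1 − r²)/(1 + r²) with r = λ'/λ₀.
β = (1 − 0.9417)/(1 + 0.9417) ≈ 0.030.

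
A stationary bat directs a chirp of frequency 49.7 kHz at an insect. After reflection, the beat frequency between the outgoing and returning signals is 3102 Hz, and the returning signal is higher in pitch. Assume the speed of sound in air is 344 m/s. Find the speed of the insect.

10.4 m/s

Double Doppler shift off a moving reflector: f₂ = f₀ · (v + u)/(v − u) (u > 0 toward emitter).
Returning signal is higher, so f₂ = f₀ + Δf = 49700 + 3102 = 52802 Hz.
Rearranging, u = v · (f₂ − f₀)/(f₂ + f₀) = 344 × 3102/102502 ≈ 10.4 m/s.
So the insect is moving at 10.4 m/s toward the emitter.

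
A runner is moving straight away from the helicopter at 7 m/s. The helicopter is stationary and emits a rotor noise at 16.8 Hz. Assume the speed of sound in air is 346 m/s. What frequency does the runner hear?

Only the observer moves, away from the source, so f' = f · (v − v_o)/v.
f' = 16.8 × (346 − 7)/346 = 16.8 × 339/346 ≈ 16.5 Hz.

16.5 Hz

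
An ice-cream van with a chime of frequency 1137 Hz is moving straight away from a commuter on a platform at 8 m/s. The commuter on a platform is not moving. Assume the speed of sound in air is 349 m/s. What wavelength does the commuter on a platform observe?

31.4 cm

Only the source moves, away from the listener, so f' = f · v/(v + v_s).
f' = 1137 × 349/(349 + 8) ≈ 1112 Hz.
λ' = v/f' = 349/1111.52 ≈ 31.4 cm.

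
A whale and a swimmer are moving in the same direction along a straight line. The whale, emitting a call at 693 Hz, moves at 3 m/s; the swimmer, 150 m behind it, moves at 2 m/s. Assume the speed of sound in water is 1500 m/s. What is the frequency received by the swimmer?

693 Hz

The swimmer is behind, so the whale is moving away from it while the swimmer is moving toward the whale.
General Doppler shift: f' = f · (v + v_o)/(v + v_s).
f' = 693 × (1500 + 2)/(1500 + 3) = 693 × 1502/1503 ≈ 693 Hz.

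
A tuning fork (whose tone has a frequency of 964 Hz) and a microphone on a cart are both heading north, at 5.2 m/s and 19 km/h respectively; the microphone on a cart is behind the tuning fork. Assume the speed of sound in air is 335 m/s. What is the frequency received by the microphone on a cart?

19 km/h = 5.278 m/s.
The microphone on a cart is behind, so the tuning fork is moving away from it while the microphone on a cart is moving toward the tuning fork.
With source receding and observer approaching, f' = f · (v + v_o)/(v + v_s).
f' = 964 × (335 + 5.278)/(335 + 5.2) = 964 × 340.28/340.2 ≈ 964 Hz.

964 Hz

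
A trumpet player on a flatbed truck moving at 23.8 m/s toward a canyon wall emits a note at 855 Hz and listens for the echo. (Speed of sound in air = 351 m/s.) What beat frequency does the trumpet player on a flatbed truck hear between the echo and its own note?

124 Hz

The canyon wall receives the sound from a moving source: f₁ = f₀ · v/(v − v_e) = 855 × 351/327.2 ≈ 917.2 Hz.
On the return leg the trumpet player on a flatbed truck is a moving observer: f₂ = f₁ · (v + v_e)/v = 917.2 × 374.8/351 ≈ 979.4 Hz.
Equivalently f₂ = f₀ · (v + v_e)/(v − v_e).
Beat against the emitted tone: |f₂ − f₀| = 2v_e·f₀/(v − v_e) = 2 × 23.8 × 855/327.2 ≈ 124 Hz.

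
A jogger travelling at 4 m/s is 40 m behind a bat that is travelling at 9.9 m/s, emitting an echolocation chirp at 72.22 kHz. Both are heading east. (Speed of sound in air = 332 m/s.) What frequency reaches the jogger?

The jogger is behind, so the bat is moving away from it while the jogger is moving toward the bat.
With source receding and observer approaching, f' = f · (v + v_o)/(v + v_s).
f' = 72.22 × (332 + 4)/(332 + 9.9) = 72.22 × 336/341.9 ≈ 71.0 kHz.

71.0 kHz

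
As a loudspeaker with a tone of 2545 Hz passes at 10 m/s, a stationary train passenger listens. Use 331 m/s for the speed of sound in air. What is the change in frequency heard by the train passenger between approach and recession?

154 Hz

Approaching: f₁ = f · v/(v − v_s) = 2545 × 331/321 ≈ 2624 Hz.
Receding: f₂ = f · v/(v + v_s) = 2545 × 331/341 ≈ 2470 Hz.
Drop: f₁ − f₂ = 2f·v·v_s/(v² − v_s²) = 2 × 2545 × 331 × 10/(331² − 10²) ≈ 154 Hz.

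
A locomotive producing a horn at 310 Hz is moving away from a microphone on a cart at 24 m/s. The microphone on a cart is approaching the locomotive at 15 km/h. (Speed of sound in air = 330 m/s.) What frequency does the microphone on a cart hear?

293 Hz

15 km/h = 4.167 m/s.
General Doppler shift: f' = f · (v + v_o)/(v + v_s).
f' = 310 × (330 + 4.167)/(330 + 24) = 310 × 334.17/354 ≈ 293 Hz.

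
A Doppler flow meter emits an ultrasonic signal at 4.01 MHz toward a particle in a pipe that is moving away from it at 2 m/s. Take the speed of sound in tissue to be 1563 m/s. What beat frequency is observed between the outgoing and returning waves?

10249 Hz

At the particle in a pipe (a moving observer), f₁ = f₀ · (v − u)/v = 4.01 × 1561/1563 ≈ 4.00487 MHz.
On reflection it acts as a source moving away from the stationary detector: f₂ = f₁ · v/(v + u) = 4.00487 × 1563/1565 ≈ 3.99975 MHz.
Beat frequency (with f₀ = 4010000 Hz): |f₂ − f₀| = 2u·f₀/(v + u) = 2 × 2 × 4010000/1565 ≈ 10249 Hz.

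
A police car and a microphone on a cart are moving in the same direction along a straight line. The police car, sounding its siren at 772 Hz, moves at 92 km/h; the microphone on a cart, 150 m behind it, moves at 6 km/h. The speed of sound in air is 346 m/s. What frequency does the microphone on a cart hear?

722 Hz

92 km/h = 25.56 m/s; 6 km/h = 1.667 m/s.
The microphone on a cart is behind, so the police car is moving away from it while the microphone on a cart is moving toward the police car.
With source receding and observer approaching, f' = f · (v + v_o)/(v + v_s).
f' = 772 × (346 + 1.667)/(346 + 25.56) = 772 × 347.67/371.56 ≈ 722 Hz.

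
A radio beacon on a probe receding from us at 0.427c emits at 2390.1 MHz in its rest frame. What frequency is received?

Relativistic Doppler for frequency: f' = f₀ · √((1 − β)/(1 + β)).
f' = 2390.1 × √(0.5730/1.4270) = 2390.1 × 0.63367 ≈ 1514.5 MHz.

1514.5 MHz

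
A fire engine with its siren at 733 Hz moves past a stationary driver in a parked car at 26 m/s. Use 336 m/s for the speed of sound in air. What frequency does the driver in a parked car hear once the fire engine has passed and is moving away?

Receding: f₂ = f · v/(v + v_s) = 733 × 336/362 ≈ 680 Hz.

680 Hz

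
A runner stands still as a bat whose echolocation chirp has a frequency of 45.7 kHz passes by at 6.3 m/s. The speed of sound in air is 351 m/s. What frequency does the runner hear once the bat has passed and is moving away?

44.9 kHz

Receding: f₂ = f · v/(v + v_s) = 45.7 × 351/357.3 ≈ 44.9 kHz.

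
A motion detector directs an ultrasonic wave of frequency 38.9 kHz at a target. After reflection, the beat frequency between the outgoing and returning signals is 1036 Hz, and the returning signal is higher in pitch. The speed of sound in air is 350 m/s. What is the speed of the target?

4.6 m/s

Double Doppler shift off a moving reflector: f₂ = f₀ · (v + u)/(v − u) (u > 0 toward emitter).
Returning signal is higher, so f₂ = f₀ + Δf = 38900 + 1036 = 39936 Hz.
Rearranging, u = v · (f₂ − f₀)/(f₂ + f₀) = 350 × 1036/78836 ≈ 4.6 m/s.
So the target is moving at 4.6 m/s toward the emitter.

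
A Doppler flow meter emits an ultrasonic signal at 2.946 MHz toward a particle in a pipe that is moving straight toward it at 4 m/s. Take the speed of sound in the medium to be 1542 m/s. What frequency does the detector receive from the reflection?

The particle in a pipe first receives the wave as a moving observer: f₁ = f₀ · (v + u)/v = 2.946 × (1542 + 4)/1542 ≈ 2.954 MHz.
The reflection then acts as a moving source: f₂ = f₁ · v/(v − u) ≈ 2.961 MHz.
Equivalently f₂ = f₀ · (v + u)/(v − u).

2.961 MHz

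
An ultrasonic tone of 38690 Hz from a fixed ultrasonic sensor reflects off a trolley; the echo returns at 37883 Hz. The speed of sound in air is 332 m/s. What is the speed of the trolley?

Double Doppler shift off a moving reflector: f₂ = f₀ · (v + u)/(v − u) (u > 0 toward emitter).
Rearranging, u = v · (f₂ − f₀)/(f₂ + f₀) = 332 × -807/76573 ≈ -3.5 m/s.
So the trolley is moving at 3.5 m/s away from the emitter.

3.5 m/s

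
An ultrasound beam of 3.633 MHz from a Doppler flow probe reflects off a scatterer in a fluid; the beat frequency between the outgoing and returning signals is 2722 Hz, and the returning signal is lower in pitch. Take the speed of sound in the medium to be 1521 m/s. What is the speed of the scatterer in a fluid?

Double Doppler shift off a moving reflector: f₂ = f₀ · (v + u)/(v − u) (u > 0 toward emitter).
Returning signal is lower, so f₂ = f₀ − Δf = 3633000 − 2722 = 3630278 Hz.
Rearranging, u = v · (f₂ − f₀)/(f₂ + f₀) = 1521 × -2722/7263278 ≈ -0.57 m/s.
So the scatterer in a fluid is moving at 0.57 m/s away from the emitter.

0.57 m/s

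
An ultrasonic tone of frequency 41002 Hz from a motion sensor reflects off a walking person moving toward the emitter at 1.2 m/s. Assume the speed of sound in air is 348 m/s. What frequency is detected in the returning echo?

The walking person first receives the wave as a moving observer: f₁ = f₀ · (v + u)/v = 41002 × (348 + 1.2)/348 ≈ 41143 Hz.
The reflection then acts as a moving source: f₂ = f₁ · v/(v − u) ≈ 41286 Hz.

41286 Hz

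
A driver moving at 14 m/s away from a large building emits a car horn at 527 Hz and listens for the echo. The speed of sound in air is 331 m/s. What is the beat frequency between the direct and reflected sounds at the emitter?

The large building receives the sound from a moving source: f₁ = f₀ · v/(v + v_e) = 527 × 331/345 ≈ 505.6 Hz.
On the return leg the driver is a moving observer: f₂ = f₁ · (v − v_e)/v = 505.6 × 317/331 ≈ 484.2 Hz.
Beat against the emitted tone: |f₂ − f₀| = 2v_e·f₀/(v + v_e) = 2 × 14 × 527/345 ≈ 42.8 Hz.

42.8 Hz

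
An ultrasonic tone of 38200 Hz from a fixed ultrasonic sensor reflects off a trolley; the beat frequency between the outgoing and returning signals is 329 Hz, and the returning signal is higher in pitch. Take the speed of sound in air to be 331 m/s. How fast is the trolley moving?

Double Doppler shift off a moving reflector: f₂ = f₀ · (v + u)/(v − u) (u > 0 toward emitter).
Returning signal is higher, so f₂ = f₀ + Δf = 38200 + 329 = 38529 Hz.
Rearranging, u = v · (f₂ − f₀)/(f₂ + f₀) = 331 × 329/76729 ≈ 1.42 m/s.
So the trolley is moving at 1.42 m/s toward the emitter.

1.42 m/s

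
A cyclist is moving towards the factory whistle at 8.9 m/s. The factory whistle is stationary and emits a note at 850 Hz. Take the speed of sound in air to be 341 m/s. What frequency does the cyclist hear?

872 Hz

Only the observer moves, toward the source, so f' = f · (v + v_o)/v.
f' = 850 × (341 + 8.9)/341 = 850 × 349.9/341 ≈ 872 Hz.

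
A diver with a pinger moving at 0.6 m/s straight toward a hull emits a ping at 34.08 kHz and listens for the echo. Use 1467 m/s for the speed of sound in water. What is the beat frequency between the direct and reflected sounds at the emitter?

The hull receives the sound from a moving source: f₁ = f₀ · v/(v − v_e) = 34.08 × 1467/1466.4 ≈ 34.0939 kHz.
On the return leg the diver with a pinger is a moving observer: f₂ = f₁ · (v + v_e)/v = 34.0939 × 1467.6/1467 ≈ 34.1079 kHz.
Equivalently f₂ = f₀ · (v + v_e)/(v − v_e).
Beat against the emitted tone (with f₀ = 34080 Hz): |f₂ − f₀| = 2v_e·f₀/(v − v_e) = 2 × 0.6 × 34080/1466.4 ≈ 27.9 Hz.

27.9 Hz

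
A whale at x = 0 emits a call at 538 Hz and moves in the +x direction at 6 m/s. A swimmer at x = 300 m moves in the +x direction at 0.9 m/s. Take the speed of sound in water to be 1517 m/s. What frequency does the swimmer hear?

540 Hz

The observer lies on the +x side, so the source is heading toward the observer and the observer is heading away from the source.
With source approaching and observer receding, f' = f · (v − v_o)/(v − v_s).
f' = 538 × (1517 − 0.9)/(1517 − 6) = 538 × 1516.1/1511 ≈ 540 Hz.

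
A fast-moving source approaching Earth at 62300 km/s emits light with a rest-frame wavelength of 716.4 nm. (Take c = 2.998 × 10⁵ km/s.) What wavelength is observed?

580.2 nm

β = v/c = 62300/299800 = 0.2078.
Relativistic Doppler for wavelength: λ' = λ₀ · √((1 − β)/(1 + β)).
λ' = 716.4 × √(0.7922/1.2078) = 716.4 × 0.80987 ≈ 580.2 nm.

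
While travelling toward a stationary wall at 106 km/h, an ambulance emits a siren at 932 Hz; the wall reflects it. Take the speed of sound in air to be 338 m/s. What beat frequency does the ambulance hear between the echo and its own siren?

178 Hz

106 km/h = 29.44 m/s.
The wall receives the sound from a moving source: f₁ = f₀ · v/(v − v_e) = 932 × 338/308.56 ≈ 1020.9 Hz.
On the return leg the ambulance is a moving observer: f₂ = f₁ · (v + v_e)/v = 1020.9 × 367.44/338 ≈ 1109.9 Hz.
Beat against the emitted tone: |f₂ − f₀| = 2v_e·f₀/(v − v_e) = 2 × 29.44 × 932/308.56 ≈ 178 Hz.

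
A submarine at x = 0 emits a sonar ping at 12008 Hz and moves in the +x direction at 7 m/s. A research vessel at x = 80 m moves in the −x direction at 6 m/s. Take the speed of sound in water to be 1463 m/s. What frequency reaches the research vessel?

12115 Hz

The observer lies on the +x side, so the source is heading toward the observer and the observer is heading toward the source.
With source approaching and observer approaching, f' = f · (v + v_o)/(v − v_s).
f' = 12008 × (1463 + 6)/(1463 − 7) = 12008 × 1469/1456 ≈ 12115 Hz.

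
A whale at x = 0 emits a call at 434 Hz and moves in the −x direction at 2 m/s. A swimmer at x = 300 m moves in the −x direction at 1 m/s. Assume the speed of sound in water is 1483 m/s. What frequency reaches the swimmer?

434 Hz

The observer lies on the +x side, so the source is heading away from the observer and the observer is heading toward the source.
General Doppler shift: f' = f · (v + v_o)/(v + v_s).
f' = 434 × (1483 + 1)/(1483 + 2) = 434 × 1484/1485 ≈ 434 Hz.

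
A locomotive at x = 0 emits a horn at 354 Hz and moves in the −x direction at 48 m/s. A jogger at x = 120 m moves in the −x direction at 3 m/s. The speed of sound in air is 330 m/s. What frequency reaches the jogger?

The observer lies on the +x side, so the source is heading away from the observer and the observer is heading toward the source.
General Doppler shift: f' = f · (v + v_o)/(v + v_s).
f' = 354 × (330 + 3)/(330 + 48) = 354 × 333/378 ≈ 312 Hz.

312 Hz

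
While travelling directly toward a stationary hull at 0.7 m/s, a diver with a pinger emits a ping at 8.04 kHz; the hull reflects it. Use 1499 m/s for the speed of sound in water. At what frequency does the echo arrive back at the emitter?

The hull receives the sound from a moving source: f₁ = f₀ · v/(v − v_e) = 8.04 × 1499/1498.3 ≈ 8.04 kHz.
On the return leg the diver with a pinger is a moving observer: f₂ = f₁ · (v + v_e)/v = 8.04 × 1499.7/1499 ≈ 8.05 kHz.

8.05 kHz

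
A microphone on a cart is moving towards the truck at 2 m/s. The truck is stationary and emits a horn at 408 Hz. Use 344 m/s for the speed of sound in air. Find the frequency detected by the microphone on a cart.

Moving observer, stationary source: f' = f · (v + v_o)/v.
f' = 408 × (344 + 2)/344 = 408 × 346/344 ≈ 410 Hz.

410 Hz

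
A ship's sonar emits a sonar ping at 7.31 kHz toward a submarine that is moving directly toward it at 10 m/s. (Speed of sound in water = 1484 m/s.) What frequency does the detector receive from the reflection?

The submarine first receives the wave as a moving observer: f₁ = f₀ · (v + u)/v = 7.31 × (1484 + 10)/1484 ≈ 7.36 kHz.
The reflection then acts as a moving source: f₂ = f₁ · v/(v − u) ≈ 7.41 kHz.

7.41 kHz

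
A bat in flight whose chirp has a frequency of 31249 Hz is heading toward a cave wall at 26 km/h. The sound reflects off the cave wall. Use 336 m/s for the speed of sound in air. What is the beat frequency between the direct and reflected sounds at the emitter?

26 km/h = 7.222 m/s.
The cave wall receives the sound from a moving source: f₁ = f₀ · v/(v − v_e) = 31249 × 336/328.78 ≈ 31935 Hz.
On the return leg the bat in flight is a moving observer: f₂ = f₁ · (v + v_e)/v = 31935 × 343.22/336 ≈ 32622 Hz.
Beat against the emitted tone: |f₂ − f₀| = 2v_e·f₀/(v − v_e) = 2 × 7.222 × 31249/328.78 ≈ 1373 Hz.

1373 Hz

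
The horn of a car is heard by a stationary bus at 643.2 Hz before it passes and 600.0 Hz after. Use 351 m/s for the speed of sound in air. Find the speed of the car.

f₁/f₂ = (v + v_s)/(v − v_s), so v_s = v · (f₁ − f₂)/(f₁ + f₂).
v_s = 351 × (643.2 − 600.0)/(643.2 + 600.0) = 351 × 43.2/1243.2 ≈ 12.2 m/s.

12.2 m/s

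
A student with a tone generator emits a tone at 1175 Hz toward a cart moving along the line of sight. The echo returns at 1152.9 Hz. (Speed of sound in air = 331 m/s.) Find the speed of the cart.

3.1 m/s

Double Doppler shift off a moving reflector: f₂ = f₀ · (v + u)/(v − u) (u > 0 toward emitter).
Rearranging, u = v · (f₂ − f₀)/(f₂ + f₀) = 331 × -22.1/2327.9 ≈ -3.1 m/s.
So the cart is moving at 3.1 m/s away from the emitter.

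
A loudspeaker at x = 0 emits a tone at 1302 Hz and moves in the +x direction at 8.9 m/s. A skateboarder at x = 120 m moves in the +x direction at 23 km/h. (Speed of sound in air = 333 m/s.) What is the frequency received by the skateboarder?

1312 Hz

23 km/h = 6.389 m/s.
The observer lies on the +x side, so the source is heading toward the observer and the observer is heading away from the source.
Both move, so f' = f · (v − v_o)/(v − v_s).
f' = 1302 × (333 − 6.389)/(333 − 8.9) = 1302 × 326.61/324.1 ≈ 1312 Hz.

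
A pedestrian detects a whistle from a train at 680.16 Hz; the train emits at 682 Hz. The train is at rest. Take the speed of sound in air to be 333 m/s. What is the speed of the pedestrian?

f' < f, so the pedestrian is receding.
f' = f · (v − v_o)/v ⇒ v_o = v · |f'/f − 1|.
v_o = 333 × |680.16/682 − 1| = 333 × 0.002698 ≈ 0.90 m/s.

0.90 m/s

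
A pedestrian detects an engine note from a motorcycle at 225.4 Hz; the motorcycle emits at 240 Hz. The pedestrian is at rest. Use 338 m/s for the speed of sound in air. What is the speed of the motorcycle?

f' < f, so the motorcycle is receding.
f' = f · v/(v + v_s) ⇒ v_s = v · |1 − f/f'|.
v_s = 338 × |1 − 240/225.4| = 338 × 0.06477 ≈ 21.9 m/s.

21.9 m/s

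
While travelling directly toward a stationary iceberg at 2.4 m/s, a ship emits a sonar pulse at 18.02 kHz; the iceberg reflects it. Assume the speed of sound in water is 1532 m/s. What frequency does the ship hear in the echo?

The iceberg receives the sound from a moving source: f₁ = f₀ · v/(v − v_e) = 18.02 × 1532/1529.6 ≈ 18.05 kHz.
On the return leg the ship is a moving observer: f₂ = f₁ · (v + v_e)/v = 18.05 × 1534.4/1532 ≈ 18.08 kHz.

18.08 kHz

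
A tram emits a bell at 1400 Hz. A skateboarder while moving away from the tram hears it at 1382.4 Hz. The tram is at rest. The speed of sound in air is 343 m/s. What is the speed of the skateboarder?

f' = f · (v − v_o)/v ⇒ v_o = v · |f'/f − 1|.
v_o = 343 × |1382.4/1400 − 1| = 343 × 0.01257 ≈ 4.3 m/s.

4.3 m/s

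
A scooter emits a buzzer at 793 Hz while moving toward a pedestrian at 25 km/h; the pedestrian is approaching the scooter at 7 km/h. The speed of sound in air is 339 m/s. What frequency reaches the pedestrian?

25 km/h = 6.944 m/s; 7 km/h = 1.944 m/s.
General Doppler shift: f' = f · (v + v_o)/(v − v_s).
f' = 793 × (339 + 1.944)/(339 − 6.944) = 793 × 340.94/332.06 ≈ 814 Hz.

814 Hz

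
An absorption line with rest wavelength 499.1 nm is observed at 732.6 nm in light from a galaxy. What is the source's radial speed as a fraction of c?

λ'/λ₀ = 1.4678 > 1 (redshift), so the source is receding.
λ'/λ₀ = √((1 + β)/(1 − β)) for a receding source ⇒ β = (r² − 1)/(r² + 1) with r = λ'/λ₀.
β = (2.1546 − 1)/(2.1546 + 1) ≈ 0.366.

0.366c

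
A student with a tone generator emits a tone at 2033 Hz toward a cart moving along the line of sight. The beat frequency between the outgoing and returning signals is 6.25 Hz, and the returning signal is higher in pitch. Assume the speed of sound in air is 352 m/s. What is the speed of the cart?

Double Doppler shift off a moving reflector: f₂ = f₀ · (v + u)/(v − u) (u > 0 toward emitter).
Returning signal is higher, so f₂ = f₀ + Δf = 2033 + 6.25 = 2039.25 Hz.
Rearranging, u = v · (f₂ − f₀)/(f₂ + f₀) = 352 × 6.25/4072.25 ≈ 0.54 m/s.
So the cart is moving at 0.54 m/s toward the emitter.

0.54 m/s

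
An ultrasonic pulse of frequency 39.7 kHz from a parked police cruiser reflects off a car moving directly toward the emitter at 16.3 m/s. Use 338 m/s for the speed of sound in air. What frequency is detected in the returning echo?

The car first receives the wave as a moving observer: f₁ = f₀ · (v + u)/v = 39.7 × (338 + 16.3)/338 ≈ 41.6 kHz.
On reflection it acts as a source moving toward the stationary detector: f₂ = f₁ · v/(v − u) = 41.6 × 338/321.7 ≈ 43.7 kHz.
Equivalently f₂ = f₀ · (v + u)/(v − u).

43.7 kHz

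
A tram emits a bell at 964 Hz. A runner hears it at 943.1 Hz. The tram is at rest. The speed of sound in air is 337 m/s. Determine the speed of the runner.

f' < f, so the runner is receding.
f' = f · (v − v_o)/v ⇒ v_o = v · |f'/f − 1|.
v_o = 337 × |943.1/964 − 1| = 337 × 0.02168 ≈ 7.3 m/s.

7.3 m/s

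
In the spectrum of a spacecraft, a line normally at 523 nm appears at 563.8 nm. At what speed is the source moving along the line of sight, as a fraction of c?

λ'/λ₀ = 1.0780 > 1 (redshift), so the source is receding.
λ'/λ₀ = √((1 + β)/(1 − β)) for a receding source ⇒ β = (r² − 1)/(r² + 1) with r = λ'/λ₀.
β = (1.1621 − 1)/(1.1621 + 1) ≈ 0.075.

0.075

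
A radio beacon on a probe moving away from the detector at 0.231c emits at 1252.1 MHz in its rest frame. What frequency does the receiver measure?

989.6 MHz

Relativistic Doppler for frequency: f' = f₀ · √((1 − β)/(1 + β)).
f' = 1252.1 × √(0.7690/1.2310) = 1252.1 × 0.79038 ≈ 989.6 MHz.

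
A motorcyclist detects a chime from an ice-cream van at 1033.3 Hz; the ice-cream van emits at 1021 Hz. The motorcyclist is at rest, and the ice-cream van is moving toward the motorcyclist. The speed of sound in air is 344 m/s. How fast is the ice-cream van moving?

f' = f · v/(v − v_s) ⇒ v_s = v · |1 − f/f'|.
v_s = 344 × |1 − 1021/1033.3| = 344 × 0.0119 ≈ 4.1 m/s.

4.1 m/s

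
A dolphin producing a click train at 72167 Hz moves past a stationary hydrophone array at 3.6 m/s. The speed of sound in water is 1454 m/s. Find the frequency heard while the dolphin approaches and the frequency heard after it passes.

72346 Hz approaching; 71989 Hz receding

Approaching: f₁ = f · v/(v − v_s) = 72167 × 1454/1450.4 ≈ 72346 Hz.
Receding: f₂ = f · v/(v + v_s) = 72167 × 1454/1457.6 ≈ 71989 Hz.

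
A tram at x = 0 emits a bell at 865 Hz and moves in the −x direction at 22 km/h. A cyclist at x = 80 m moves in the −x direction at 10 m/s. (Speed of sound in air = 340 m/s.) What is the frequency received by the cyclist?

22 km/h = 6.111 m/s.
The observer lies on the +x side, so the source is heading away from the observer and the observer is heading toward the source.
General Doppler shift: f' = f · (v + v_o)/(v + v_s).
f' = 865 × (340 + 10)/(340 + 6.111) = 865 × 350/346.11 ≈ 875 Hz.

875 Hz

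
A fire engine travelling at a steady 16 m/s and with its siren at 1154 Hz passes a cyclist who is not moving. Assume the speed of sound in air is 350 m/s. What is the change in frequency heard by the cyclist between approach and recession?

Approaching: f₁ = f · v/(v − v_s) = 1154 × 350/334 ≈ 1209 Hz.
Receding: f₂ = f · v/(v + v_s) = 1154 × 350/366 ≈ 1104 Hz.
Drop: f₁ − f₂ = 2f·v·v_s/(v² − v_s²) = 2 × 1154 × 350 × 16/(350² − 16²) ≈ 106 Hz.

106 Hz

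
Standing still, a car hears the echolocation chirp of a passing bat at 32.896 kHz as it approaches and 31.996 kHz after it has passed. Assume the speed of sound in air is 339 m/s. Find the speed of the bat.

f₁/f₂ = (v + v_s)/(v − v_s), so v_s = v · (f₁ − f₂)/(f₁ + f₂).
v_s = 339 × (32.896 − 31.996)/(32.896 + 31.996) = 339 × 0.900/64.892 ≈ 4.7 m/s.

4.7 m/s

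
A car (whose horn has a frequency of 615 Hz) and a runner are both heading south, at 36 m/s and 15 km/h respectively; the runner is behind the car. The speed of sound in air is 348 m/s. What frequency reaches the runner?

15 km/h = 4.167 m/s.
The runner is behind, so the car is moving away from it while the runner is moving toward the car.
Both move, so f' = f · (v + v_o)/(v + v_s).
f' = 615 × (348 + 4.167)/(348 + 36) = 615 × 352.17/384 ≈ 564 Hz.

564 Hz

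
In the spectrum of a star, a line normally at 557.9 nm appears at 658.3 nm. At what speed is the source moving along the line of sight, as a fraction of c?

λ'/λ₀ = 1.1800 > 1 (redshift), so the source is receding.
λ'/λ₀ = √((1 + β)/(1 − β)) for a receding source ⇒ β = (r² − 1)/(r² + 1) with r = λ'/λ₀.
β = (1.3923 − 1)/(1.3923 + 1) ≈ 0.164.

0.164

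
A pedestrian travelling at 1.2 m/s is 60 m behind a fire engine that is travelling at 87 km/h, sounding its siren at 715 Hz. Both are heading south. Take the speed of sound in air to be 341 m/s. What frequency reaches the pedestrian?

87 km/h = 24.17 m/s.
The pedestrian is behind, so the fire engine is moving away from it while the pedestrian is moving toward the fire engine.
Both move, so f' = f · (v + v_o)/(v + v_s).
f' = 715 × (341 + 1.2)/(341 + 24.17) = 715 × 342.2/365.17 ≈ 670 Hz.

670 Hz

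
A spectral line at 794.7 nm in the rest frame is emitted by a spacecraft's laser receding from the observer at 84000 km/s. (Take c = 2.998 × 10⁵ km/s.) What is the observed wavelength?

1059.8 nm

β = v/c = 84000/299800 = 0.2802.
Relativistic Doppler for wavelength: λ' = λ₀ · √((1 + β)/(1 − β)).
λ' = 794.7 × √(1.2802/0.7198) = 794.7 × 1.33360 ≈ 1059.8 nm.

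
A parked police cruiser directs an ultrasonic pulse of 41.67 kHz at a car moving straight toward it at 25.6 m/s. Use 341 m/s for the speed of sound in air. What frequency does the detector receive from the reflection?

48.4 kHz

The car first receives the wave as a moving observer: f₁ = f₀ · (v + u)/v = 41.67 × (341 + 25.6)/341 ≈ 44.8 kHz.
The reflection then acts as a moving source: f₂ = f₁ · v/(v − u) ≈ 48.4 kHz.
Equivalently f₂ = f₀ · (v + u)/(v − u).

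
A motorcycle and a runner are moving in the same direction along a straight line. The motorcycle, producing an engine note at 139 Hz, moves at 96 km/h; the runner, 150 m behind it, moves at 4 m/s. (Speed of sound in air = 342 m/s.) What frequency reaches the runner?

130 Hz

96 km/h = 26.67 m/s.
The runner is behind, so the motorcycle is moving away from it while the runner is moving toward the motorcycle.
Both move, so f' = f · (v + v_o)/(v + v_s).
f' = 139 × (342 + 4)/(342 + 26.67) = 139 × 346/368.67 ≈ 130 Hz.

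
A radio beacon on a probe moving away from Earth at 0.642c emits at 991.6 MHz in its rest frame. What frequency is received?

463.0 MHz

Relativistic Doppler for frequency: f' = f₀ · √((1 − β)/(1 + β)).
f' = 991.6 × √(0.3580/1.6420) = 991.6 × 0.46693 ≈ 463.0 MHz.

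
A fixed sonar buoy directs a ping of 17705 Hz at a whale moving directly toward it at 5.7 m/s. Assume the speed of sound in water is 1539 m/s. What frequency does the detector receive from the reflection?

The whale first receives the wave as a moving observer: f₁ = f₀ · (v + u)/v = 17705 × (1539 + 5.7)/1539 ≈ 17771 Hz.
The reflection then acts as a moving source: f₂ = f₁ · v/(v − u) ≈ 17837 Hz.

17837 Hz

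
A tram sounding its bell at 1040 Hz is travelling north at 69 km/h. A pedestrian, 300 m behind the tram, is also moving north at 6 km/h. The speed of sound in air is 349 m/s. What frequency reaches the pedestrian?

991 Hz

69 km/h = 19.17 m/s; 6 km/h = 1.667 m/s.
The pedestrian is behind, so the tram is moving away from it while the pedestrian is moving toward the tram.
With source receding and observer approaching, f' = f · (v + v_o)/(v + v_s).
f' = 1040 × (349 + 1.667)/(349 + 19.17) = 1040 × 350.67/368.17 ≈ 991 Hz.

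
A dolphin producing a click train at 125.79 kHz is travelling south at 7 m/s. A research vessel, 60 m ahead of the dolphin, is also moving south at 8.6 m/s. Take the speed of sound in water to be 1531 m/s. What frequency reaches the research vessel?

125.7 kHz

The research vessel is ahead, so the dolphin is moving toward it while the research vessel is moving away from the dolphin.
With source approaching and observer receding, f' = f · (v − v_o)/(v − v_s).
f' = 125.79 × (1531 − 8.6)/(1531 − 7) = 125.79 × 1522.4/1524 ≈ 125.7 kHz.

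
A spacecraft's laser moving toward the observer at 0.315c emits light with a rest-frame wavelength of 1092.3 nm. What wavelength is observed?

Relativistic Doppler for wavelength: λ' = λ₀ · √((1 − β)/(1 + β)).
λ' = 1092.3 × √(0.6850/1.3150) = 1092.3 × 0.72174 ≈ 788.4 nm.

788.4 nm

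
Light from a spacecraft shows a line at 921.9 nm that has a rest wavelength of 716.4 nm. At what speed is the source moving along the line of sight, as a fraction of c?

0.247c

λ'/λ₀ = 1.2869 > 1 (redshift), so the source is receding.
λ'/λ₀ = √((1 + β)/(1 − β)) for a receding source ⇒ β = (r² − 1)/(r² + 1) with r = λ'/λ₀.
β = (1.6560 − 1)/(1.6560 + 1) ≈ 0.247.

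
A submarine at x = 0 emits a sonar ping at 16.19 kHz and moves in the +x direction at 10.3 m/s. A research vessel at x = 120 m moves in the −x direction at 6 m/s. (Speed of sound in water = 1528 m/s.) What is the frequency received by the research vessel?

16.36 kHz

The observer lies on the +x side, so the source is heading toward the observer and the observer is heading toward the source.
Both move, so f' = f · (v + v_o)/(v − v_s).
f' = 16.19 × (1528 + 6)/(1528 − 10.3) = 16.19 × 1534/1517.7 ≈ 16.36 kHz.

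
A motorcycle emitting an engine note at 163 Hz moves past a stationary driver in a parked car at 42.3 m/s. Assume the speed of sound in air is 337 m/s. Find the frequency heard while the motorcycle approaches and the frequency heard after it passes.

186 Hz approaching; 145 Hz receding

Approaching: f₁ = f · v/(v − v_s) = 163 × 337/294.7 ≈ 186 Hz.
Receding: f₂ = f · v/(v + v_s) = 163 × 337/379.3 ≈ 145 Hz.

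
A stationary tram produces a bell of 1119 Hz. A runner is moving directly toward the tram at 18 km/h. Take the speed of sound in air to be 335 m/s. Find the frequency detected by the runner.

1136 Hz

18 km/h = 5 m/s.
Moving observer, stationary source: f' = f · (v + v_o)/v.
f' = 1119 × (335 + 5)/335 = 1119 × 340/335 ≈ 1136 Hz.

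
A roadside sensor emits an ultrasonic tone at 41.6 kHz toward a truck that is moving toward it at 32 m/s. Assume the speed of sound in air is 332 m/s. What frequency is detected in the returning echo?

The truck first receives the wave as a moving observer: f₁ = f₀ · (v + u)/v = 41.6 × (332 + 32)/332 ≈ 45.6 kHz.
The reflection then acts as a moving source: f₂ = f₁ · v/(v − u) ≈ 50.5 kHz.

50.5 kHz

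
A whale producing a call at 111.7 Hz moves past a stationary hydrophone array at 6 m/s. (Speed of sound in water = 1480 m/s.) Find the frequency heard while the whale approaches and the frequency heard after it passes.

Approaching: f₁ = f · v/(v − v_s) = 111.7 × 1480/1474 ≈ 112 Hz.
Receding: f₂ = f · v/(v + v_s) = 111.7 × 1480/1486 ≈ 111 Hz.

112 Hz approaching; 111 Hz receding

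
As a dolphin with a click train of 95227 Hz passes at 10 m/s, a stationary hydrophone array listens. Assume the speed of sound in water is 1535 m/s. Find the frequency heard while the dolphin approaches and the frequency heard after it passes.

95851 Hz approaching; 94611 Hz receding

Approaching: f₁ = f · v/(v − v_s) = 95227 × 1535/1525 ≈ 95851 Hz.
Receding: f₂ = f · v/(v + v_s) = 95227 × 1535/1545 ≈ 94611 Hz.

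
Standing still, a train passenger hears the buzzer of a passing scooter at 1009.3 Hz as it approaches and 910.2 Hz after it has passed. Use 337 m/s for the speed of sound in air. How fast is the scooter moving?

17.4 m/s

f₁/f₂ = (v + v_s)/(v − v_s), so v_s = v · (f₁ − f₂)/(f₁ + f₂).
v_s = 337 × (1009.3 − 910.2)/(1009.3 + 910.2) = 337 × 99.1/1919.5 ≈ 17.4 m/s.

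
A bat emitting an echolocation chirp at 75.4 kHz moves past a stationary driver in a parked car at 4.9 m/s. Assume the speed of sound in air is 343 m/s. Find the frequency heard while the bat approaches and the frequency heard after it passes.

Approaching: f₁ = f · v/(v − v_s) = 75.4 × 343/338.1 ≈ 76.5 kHz.
Receding: f₂ = f · v/(v + v_s) = 75.4 × 343/347.9 ≈ 74.3 kHz.

76.5 kHz approaching; 74.3 kHz receding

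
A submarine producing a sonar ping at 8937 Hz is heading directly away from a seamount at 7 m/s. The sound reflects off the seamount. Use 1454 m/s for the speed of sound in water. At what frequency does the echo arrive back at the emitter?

8851 Hz

The seamount receives the sound from a moving source: f₁ = f₀ · v/(v + v_e) = 8937 × 1454/1461 ≈ 8894 Hz.
On the return leg the submarine is a moving observer: f₂ = f₁ · (v − v_e)/v = 8894 × 1447/1454 ≈ 8851 Hz.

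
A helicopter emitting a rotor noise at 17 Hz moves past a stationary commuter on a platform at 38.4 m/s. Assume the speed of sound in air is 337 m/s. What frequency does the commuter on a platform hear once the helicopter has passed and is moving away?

15.3 Hz

Receding: f₂ = f · v/(v + v_s) = 17 × 337/375.4 ≈ 15.3 Hz.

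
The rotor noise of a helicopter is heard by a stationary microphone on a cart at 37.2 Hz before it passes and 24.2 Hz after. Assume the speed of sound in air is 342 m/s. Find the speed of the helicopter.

72 m/s

f₁/f₂ = (v + v_s)/(v − v_s), so v_s = v · (f₁ − f₂)/(f₁ + f₂).
v_s = 342 × (37.2 − 24.2)/(37.2 + 24.2) = 342 × 13.0/61.4 ≈ 72 m/s.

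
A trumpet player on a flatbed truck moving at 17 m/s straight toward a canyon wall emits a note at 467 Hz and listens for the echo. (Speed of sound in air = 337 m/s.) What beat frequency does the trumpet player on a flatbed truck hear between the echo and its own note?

The canyon wall receives the sound from a moving source: f₁ = f₀ · v/(v − v_e) = 467 × 337/320 ≈ 491.8 Hz.
On the return leg the trumpet player on a flatbed truck is a moving observer: f₂ = f₁ · (v + v_e)/v = 491.8 × 354/337 ≈ 516.6 Hz.
Equivalently f₂ = f₀ · (v + v_e)/(v − v_e).
Beat against the emitted tone: |f₂ − f₀| = 2v_e·f₀/(v − v_e) = 2 × 17 × 467/320 ≈ 49.6 Hz.

49.6 Hz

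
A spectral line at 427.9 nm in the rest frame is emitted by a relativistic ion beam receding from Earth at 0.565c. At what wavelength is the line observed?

811.6 nm

Relativistic Doppler for wavelength: λ' = λ₀ · √((1 + β)/(1 − β)).
λ' = 427.9 × √(1.5650/0.4350) = 427.9 × 1.89676 ≈ 811.6 nm.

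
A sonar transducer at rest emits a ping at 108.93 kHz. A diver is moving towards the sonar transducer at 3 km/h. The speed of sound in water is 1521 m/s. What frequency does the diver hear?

3 km/h = 0.8333 m/s.
Only the observer moves, toward the source, so f' = f · (v + v_o)/v.
f' = 108.93 × (1521 + 0.8333)/1521 = 108.93 × 1521.8/1521 ≈ 109.0 kHz.

109.0 kHz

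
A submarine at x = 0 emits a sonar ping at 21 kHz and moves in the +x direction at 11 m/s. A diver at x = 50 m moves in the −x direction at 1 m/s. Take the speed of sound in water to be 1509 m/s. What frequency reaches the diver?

The observer lies on the +x side, so the source is heading toward the observer and the observer is heading toward the source.
General Doppler shift: f' = f · (v + v_o)/(v − v_s).
f' = 21 × (1509 + 1)/(1509 − 11) = 21 × 1510/1498 ≈ 21.2 kHz.

21.2 kHz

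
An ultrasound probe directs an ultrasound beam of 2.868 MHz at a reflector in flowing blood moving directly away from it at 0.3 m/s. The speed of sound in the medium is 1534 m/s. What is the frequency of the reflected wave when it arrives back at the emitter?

2.867 MHz

At the reflector in flowing blood (a moving observer), f₁ = f₀ · (v − u)/v = 2.868 × 1533.7/1534 ≈ 2.867 MHz.
On reflection it acts as a source moving away from the stationary detector: f₂ = f₁ · v/(v + u) = 2.867 × 1534/1534.3 ≈ 2.867 MHz.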